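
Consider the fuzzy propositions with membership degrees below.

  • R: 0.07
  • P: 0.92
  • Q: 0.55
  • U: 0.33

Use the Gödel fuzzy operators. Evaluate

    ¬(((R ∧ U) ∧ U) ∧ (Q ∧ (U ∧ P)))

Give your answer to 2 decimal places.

0.93

R ∧ U = min(a, b) on (0.07, 0.33) = 0.07
(R ∧ U) ∧ U = min(a, b) on (0.07, 0.33) = 0.07
U ∧ P = min(a, b) on (0.33, 0.92) = 0.33
Q ∧ (U ∧ P) = min(a, b) on (0.55, 0.33) = 0.33
((R ∧ U) ∧ U) ∧ (Q ∧ (U ∧ P)) = min(a, b) on (0.07, 0.33) = 0.07
¬(((R ∧ U) ∧ U) ∧ (Q ∧ (U ∧ P))) = 1 − 0.07 = 0.93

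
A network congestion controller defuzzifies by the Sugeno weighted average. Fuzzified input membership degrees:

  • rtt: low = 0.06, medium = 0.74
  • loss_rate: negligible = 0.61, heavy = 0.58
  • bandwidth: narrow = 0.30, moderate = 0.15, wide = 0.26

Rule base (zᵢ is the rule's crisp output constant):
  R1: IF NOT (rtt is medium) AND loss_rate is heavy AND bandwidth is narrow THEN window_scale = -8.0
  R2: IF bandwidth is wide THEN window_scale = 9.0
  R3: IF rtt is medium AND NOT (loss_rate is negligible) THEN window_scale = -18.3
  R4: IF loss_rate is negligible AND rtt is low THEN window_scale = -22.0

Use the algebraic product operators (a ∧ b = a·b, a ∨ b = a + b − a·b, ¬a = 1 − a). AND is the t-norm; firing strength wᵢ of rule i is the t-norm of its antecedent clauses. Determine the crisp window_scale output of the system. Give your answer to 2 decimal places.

R1 (z=-8.0): ¬medium=1−0.74=0.26, heavy=0.58, narrow=0.30; AND[a·b] → w = 0.0452
R2 (z=9.0): wide=0.26 → w = 0.2600
R3 (z=-18.3): medium=0.74, ¬negligible=1−0.61=0.39; AND[a·b] → w = 0.2886
R4 (z=-22.0): negligible=0.61, low=0.06; AND[a·b] → w = 0.0366
Weighted average = (0.0452·-8.0 + 0.2600·9.0 + 0.2886·-18.3 + 0.0366·-22.0) / (0.0452 + 0.2600 + 0.2886 + 0.0366)
  = -4.1085 / 0.6304 = -6.52

-6.52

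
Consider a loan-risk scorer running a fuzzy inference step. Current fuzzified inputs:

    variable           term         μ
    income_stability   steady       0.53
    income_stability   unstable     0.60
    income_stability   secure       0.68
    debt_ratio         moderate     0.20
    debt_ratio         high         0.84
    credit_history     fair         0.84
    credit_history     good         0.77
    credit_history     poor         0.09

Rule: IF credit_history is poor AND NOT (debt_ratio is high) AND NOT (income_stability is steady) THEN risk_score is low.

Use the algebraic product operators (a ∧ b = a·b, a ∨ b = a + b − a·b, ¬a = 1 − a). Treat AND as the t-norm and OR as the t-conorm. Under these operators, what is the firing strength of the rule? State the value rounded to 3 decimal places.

0.007

firing strength: poor=0.09, ¬high=1−0.84=0.16, ¬steady=1−0.53=0.47; AND[a·b] → w = 0.0068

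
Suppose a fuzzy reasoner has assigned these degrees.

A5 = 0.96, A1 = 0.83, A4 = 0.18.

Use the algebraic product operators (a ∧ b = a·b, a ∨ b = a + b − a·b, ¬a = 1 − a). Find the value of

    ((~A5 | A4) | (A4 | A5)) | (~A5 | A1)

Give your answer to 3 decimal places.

0.996

~A5 = 1 − 0.9600 = 0.0400
~A5 | A4 = a + b − a·b on (0.0400, 0.1800) = 0.2128
A4 | A5 = a + b − a·b on (0.1800, 0.9600) = 0.9672
(~A5 | A4) | (A4 | A5) = a + b − a·b on (0.2128, 0.9672) = 0.9742
~A5 = 1 − 0.9600 = 0.0400
~A5 | A1 = a + b − a·b on (0.0400, 0.8300) = 0.8368
((~A5 | A4) | (A4 | A5)) | (~A5 | A1) = a + b − a·b on (0.9742, 0.8368) = 0.9958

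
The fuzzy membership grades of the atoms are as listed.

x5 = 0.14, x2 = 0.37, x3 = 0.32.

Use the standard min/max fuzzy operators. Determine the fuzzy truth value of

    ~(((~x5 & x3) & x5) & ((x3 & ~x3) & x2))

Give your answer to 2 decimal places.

~x5 = 1 − 0.14 = 0.86
~x5 & x3 = min(a, b) on (0.86, 0.32) = 0.32
(~x5 & x3) & x5 = min(a, b) on (0.32, 0.14) = 0.14
~x3 = 1 − 0.32 = 0.68
x3 & ~x3 = min(a, b) on (0.32, 0.68) = 0.32
(x3 & ~x3) & x2 = min(a, b) on (0.32, 0.37) = 0.32
((~x5 & x3) & x5) & ((x3 & ~x3) & x2) = min(a, b) on (0.14, 0.32) = 0.14
~(((~x5 & x3) & x5) & ((x3 & ~x3) & x2)) = 1 − 0.14 = 0.86

0.86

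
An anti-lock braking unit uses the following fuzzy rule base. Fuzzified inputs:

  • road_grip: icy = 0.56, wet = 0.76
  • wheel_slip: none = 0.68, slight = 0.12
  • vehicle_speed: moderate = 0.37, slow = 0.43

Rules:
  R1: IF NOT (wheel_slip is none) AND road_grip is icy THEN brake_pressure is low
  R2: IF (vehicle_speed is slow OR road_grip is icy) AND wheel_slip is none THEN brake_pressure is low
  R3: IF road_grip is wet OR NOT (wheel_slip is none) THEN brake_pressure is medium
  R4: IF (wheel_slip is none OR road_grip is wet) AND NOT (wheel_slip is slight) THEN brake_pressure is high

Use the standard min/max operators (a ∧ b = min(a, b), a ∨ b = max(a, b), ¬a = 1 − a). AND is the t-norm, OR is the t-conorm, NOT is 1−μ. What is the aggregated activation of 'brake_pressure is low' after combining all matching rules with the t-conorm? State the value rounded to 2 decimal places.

0.56

R1: ¬none=1−0.68=0.32, icy=0.56; AND[min(a, b)] → w = 0.32
R2: (slow=0.43 OR icy=0.56) = 0.56; AND[min(a, b)] with none=0.68 → w = 0.56
R3: wet=0.76, ¬none=1−0.68=0.32; OR[max(a, b)] → w = 0.76
R4: (none=0.68 OR wet=0.76) = 0.76; AND[min(a, b)] with ¬slight=1−0.12=0.88 → w = 0.76
Rules with consequent 'low': {R1, R2} → strengths 0.32, 0.56
Aggregate via t-conorm [max(a, b)]: 0.56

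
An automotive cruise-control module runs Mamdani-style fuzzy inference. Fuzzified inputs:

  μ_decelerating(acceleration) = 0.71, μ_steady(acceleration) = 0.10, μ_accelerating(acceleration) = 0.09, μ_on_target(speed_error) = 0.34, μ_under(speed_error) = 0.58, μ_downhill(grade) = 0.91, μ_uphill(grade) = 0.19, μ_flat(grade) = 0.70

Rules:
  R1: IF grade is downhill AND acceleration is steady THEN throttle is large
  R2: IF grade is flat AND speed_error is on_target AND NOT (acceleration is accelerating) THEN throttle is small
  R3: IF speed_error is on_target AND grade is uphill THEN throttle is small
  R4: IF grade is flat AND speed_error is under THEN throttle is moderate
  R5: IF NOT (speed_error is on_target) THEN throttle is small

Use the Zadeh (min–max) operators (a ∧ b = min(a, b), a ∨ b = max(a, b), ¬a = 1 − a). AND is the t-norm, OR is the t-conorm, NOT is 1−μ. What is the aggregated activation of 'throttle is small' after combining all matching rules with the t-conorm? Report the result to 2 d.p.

R1: downhill=0.91, steady=0.10; AND[min(a, b)] → w = 0.10
R2: flat=0.70, on_target=0.34, ¬accelerating=1−0.09=0.91; AND[min(a, b)] → w = 0.34
R3: on_target=0.34, uphill=0.19; AND[min(a, b)] → w = 0.19
R4: flat=0.70, under=0.58; AND[min(a, b)] → w = 0.58
R5: ¬on_target=1−0.34=0.66 → w = 0.66
Rules with consequent 'small': {R2, R3, R5} → strengths 0.34, 0.19, 0.66
Aggregate via t-conorm [max(a, b)]: 0.66

0.66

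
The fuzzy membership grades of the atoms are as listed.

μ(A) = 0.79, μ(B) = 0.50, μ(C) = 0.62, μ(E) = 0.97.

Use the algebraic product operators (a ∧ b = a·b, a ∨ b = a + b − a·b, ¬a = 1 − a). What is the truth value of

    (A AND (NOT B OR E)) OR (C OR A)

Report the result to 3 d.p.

0.982

NOT B = 1 − 0.5000 = 0.5000
NOT B OR E = a + b − a·b on (0.5000, 0.9700) = 0.9850
A AND (NOT B OR E) = a·b on (0.7900, 0.9850) = 0.7782
C OR A = a + b − a·b on (0.6200, 0.7900) = 0.9202
(A AND (NOT B OR E)) OR (C OR A) = a + b − a·b on (0.7782, 0.9202) = 0.9823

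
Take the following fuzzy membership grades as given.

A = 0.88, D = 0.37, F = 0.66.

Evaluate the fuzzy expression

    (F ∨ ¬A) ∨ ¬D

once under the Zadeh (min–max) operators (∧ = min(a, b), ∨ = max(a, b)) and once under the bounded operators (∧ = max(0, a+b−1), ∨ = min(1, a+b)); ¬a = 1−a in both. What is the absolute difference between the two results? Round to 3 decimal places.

0.340

Under Zadeh (min–max):
  ¬A = 1 − 0.88 = 0.12
  F ∨ ¬A = max(a, b) on (0.66, 0.12) = 0.66
  ¬D = 1 − 0.37 = 0.63
  (F ∨ ¬A) ∨ ¬D = max(a, b) on (0.66, 0.63) = 0.66
  → value = 0.6600
Under bounded:
  ¬A = 1 − 0.88 = 0.12
  F ∨ ¬A = min(1, a+b) on (0.66, 0.12) = 0.78
  ¬D = 1 − 0.37 = 0.63
  (F ∨ ¬A) ∨ ¬D = min(1, a+b) on (0.78, 0.63) = 1.00
  → value = 1.0000
|0.6600 − 1.0000| = 0.340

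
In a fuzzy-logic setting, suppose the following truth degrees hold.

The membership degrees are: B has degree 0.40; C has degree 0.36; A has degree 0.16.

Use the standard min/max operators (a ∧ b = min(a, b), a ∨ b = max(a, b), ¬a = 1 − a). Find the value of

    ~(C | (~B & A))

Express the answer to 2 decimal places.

~B = 1 − 0.40 = 0.60
~B & A = min(a, b) on (0.60, 0.16) = 0.16
C | (~B & A) = max(a, b) on (0.36, 0.16) = 0.36
~(C | (~B & A)) = 1 − 0.36 = 0.64

0.64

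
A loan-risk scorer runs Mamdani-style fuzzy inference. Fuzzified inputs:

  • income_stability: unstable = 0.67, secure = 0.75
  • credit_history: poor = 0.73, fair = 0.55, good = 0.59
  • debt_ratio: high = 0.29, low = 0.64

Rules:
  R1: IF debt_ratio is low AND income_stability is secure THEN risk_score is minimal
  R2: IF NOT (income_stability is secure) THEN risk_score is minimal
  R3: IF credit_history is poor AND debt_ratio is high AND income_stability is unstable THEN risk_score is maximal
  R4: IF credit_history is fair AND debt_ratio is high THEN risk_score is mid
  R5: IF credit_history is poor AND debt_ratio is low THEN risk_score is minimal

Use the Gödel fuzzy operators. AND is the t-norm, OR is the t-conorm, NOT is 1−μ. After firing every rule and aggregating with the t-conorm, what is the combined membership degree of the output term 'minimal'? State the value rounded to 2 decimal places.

R1: low=0.64, secure=0.75; AND[min(a, b)] → w = 0.64
R2: ¬secure=1−0.75=0.25 → w = 0.25
R3: poor=0.73, high=0.29, unstable=0.67; AND[min(a, b)] → w = 0.29
R4: fair=0.55, high=0.29; AND[min(a, b)] → w = 0.29
R5: poor=0.73, low=0.64; AND[min(a, b)] → w = 0.64
Rules with consequent 'minimal': {R1, R2, R5} → strengths 0.64, 0.25, 0.64
Aggregate via t-conorm [max(a, b)]: 0.64

0.64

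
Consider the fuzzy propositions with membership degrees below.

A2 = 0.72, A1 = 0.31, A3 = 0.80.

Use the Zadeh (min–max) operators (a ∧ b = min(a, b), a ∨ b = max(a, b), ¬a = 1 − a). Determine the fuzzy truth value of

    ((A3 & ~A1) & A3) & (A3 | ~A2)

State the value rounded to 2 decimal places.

0.69

~A1 = 1 − 0.31 = 0.69
A3 & ~A1 = min(a, b) on (0.80, 0.69) = 0.69
(A3 & ~A1) & A3 = min(a, b) on (0.69, 0.80) = 0.69
~A2 = 1 − 0.72 = 0.28
A3 | ~A2 = max(a, b) on (0.80, 0.28) = 0.80
((A3 & ~A1) & A3) & (A3 | ~A2) = min(a, b) on (0.69, 0.80) = 0.69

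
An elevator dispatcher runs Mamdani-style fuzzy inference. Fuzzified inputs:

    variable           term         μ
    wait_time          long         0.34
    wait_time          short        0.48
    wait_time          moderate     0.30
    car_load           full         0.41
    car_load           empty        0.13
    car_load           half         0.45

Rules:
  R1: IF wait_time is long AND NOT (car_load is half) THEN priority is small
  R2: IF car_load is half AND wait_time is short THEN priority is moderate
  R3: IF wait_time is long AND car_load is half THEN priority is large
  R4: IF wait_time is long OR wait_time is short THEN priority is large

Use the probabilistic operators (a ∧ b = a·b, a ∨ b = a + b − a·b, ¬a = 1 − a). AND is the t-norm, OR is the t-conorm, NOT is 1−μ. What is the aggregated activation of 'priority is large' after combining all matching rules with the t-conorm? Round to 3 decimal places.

0.709

R1: long=0.34, ¬half=1−0.45=0.55; AND[a·b] → w = 0.1870
R2: half=0.45, short=0.48; AND[a·b] → w = 0.2160
R3: long=0.34, half=0.45; AND[a·b] → w = 0.1530
R4: long=0.34, short=0.48; OR[a + b − a·b] → w = 0.6568
Rules with consequent 'large': {R3, R4} → strengths 0.1530, 0.6568
Aggregate via t-conorm [a + b − a·b]: 0.7093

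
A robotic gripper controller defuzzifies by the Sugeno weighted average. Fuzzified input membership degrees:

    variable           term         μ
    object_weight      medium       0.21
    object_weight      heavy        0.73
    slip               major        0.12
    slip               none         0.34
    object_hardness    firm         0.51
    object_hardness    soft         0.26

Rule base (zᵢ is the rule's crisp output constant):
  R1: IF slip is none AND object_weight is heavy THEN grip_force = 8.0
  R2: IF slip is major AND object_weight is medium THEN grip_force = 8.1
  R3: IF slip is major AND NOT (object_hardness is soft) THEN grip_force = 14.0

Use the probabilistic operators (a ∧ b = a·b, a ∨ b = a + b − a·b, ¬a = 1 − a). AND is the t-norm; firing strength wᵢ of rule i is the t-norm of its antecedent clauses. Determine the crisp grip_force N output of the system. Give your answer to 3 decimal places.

9.478

R1 (z=8.0): none=0.34, heavy=0.73; AND[a·b] → w = 0.2482
R2 (z=8.1): major=0.12, medium=0.21; AND[a·b] → w = 0.0252
R3 (z=14.0): major=0.12, ¬soft=1−0.26=0.74; AND[a·b] → w = 0.0888
Weighted average = (0.2482·8.0 + 0.0252·8.1 + 0.0888·14.0) / (0.2482 + 0.0252 + 0.0888)
  = 3.4329 / 0.3622 = 9.478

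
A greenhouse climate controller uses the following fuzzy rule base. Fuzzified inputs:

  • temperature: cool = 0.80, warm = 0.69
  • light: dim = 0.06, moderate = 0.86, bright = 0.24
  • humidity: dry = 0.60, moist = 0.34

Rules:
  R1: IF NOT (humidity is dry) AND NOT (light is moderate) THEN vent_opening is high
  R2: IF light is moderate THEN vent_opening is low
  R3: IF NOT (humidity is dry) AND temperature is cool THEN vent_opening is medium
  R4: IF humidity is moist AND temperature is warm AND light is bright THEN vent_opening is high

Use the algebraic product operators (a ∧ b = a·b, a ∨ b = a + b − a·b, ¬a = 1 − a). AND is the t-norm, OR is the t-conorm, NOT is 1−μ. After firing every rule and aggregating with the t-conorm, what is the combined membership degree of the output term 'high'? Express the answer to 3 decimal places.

R1: ¬dry=1−0.60=0.40, ¬moderate=1−0.86=0.14; AND[a·b] → w = 0.0560
R2: moderate=0.86 → w = 0.8600
R3: ¬dry=1−0.60=0.40, cool=0.80; AND[a·b] → w = 0.3200
R4: moist=0.34, warm=0.69, bright=0.24; AND[a·b] → w = 0.0563
Rules with consequent 'high': {R1, R4} → strengths 0.0560, 0.0563
Aggregate via t-conorm [a + b − a·b]: 0.1092

0.109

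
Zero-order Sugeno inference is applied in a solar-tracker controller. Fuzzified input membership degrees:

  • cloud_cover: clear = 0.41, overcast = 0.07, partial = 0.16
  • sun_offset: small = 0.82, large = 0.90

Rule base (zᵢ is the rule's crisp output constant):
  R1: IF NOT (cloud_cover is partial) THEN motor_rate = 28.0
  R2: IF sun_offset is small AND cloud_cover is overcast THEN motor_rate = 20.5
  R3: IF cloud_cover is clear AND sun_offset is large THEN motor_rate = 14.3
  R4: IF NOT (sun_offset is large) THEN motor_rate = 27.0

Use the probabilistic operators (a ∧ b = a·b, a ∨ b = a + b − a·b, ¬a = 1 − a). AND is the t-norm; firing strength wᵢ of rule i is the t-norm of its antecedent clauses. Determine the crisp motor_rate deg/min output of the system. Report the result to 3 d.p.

R1 (z=28.0): ¬partial=1−0.16=0.84 → w = 0.8400
R2 (z=20.5): small=0.82, overcast=0.07; AND[a·b] → w = 0.0574
R3 (z=14.3): clear=0.41, large=0.90; AND[a·b] → w = 0.3690
R4 (z=27.0): ¬large=1−0.90=0.10 → w = 0.1000
Weighted average = (0.8400·28.0 + 0.0574·20.5 + 0.3690·14.3 + 0.1000·27.0) / (0.8400 + 0.0574 + 0.3690 + 0.1000)
  = 32.6734 / 1.3664 = 23.912

23.912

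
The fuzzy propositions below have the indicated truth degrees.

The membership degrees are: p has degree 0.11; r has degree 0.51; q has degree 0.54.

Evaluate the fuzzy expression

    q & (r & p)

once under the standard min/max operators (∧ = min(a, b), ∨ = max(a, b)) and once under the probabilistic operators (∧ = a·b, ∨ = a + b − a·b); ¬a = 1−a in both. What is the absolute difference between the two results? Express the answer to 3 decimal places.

0.080

Under standard min/max:
  r & p = min(a, b) on (0.51, 0.11) = 0.11
  q & (r & p) = min(a, b) on (0.54, 0.11) = 0.11
  → value = 0.1100
Under probabilistic:
  r & p = a·b on (0.5100, 0.1100) = 0.0561
  q & (r & p) = a·b on (0.5400, 0.0561) = 0.0303
  → value = 0.0303
|0.1100 − 0.0303| = 0.080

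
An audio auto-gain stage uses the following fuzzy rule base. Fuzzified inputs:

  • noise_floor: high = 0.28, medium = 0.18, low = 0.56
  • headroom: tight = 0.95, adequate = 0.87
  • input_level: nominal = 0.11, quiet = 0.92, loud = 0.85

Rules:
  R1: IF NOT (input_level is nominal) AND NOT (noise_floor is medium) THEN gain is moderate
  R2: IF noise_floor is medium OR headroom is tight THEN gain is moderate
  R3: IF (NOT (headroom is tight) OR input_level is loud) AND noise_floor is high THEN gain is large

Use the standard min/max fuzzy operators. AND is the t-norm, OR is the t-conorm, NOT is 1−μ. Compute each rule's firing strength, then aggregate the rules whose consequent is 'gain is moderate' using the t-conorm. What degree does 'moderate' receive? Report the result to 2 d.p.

0.95

R1: ¬nominal=1−0.11=0.89, ¬medium=1−0.18=0.82; AND[min(a, b)] → w = 0.82
R2: medium=0.18, tight=0.95; OR[max(a, b)] → w = 0.95
R3: (¬tight=1−0.95=0.05 OR loud=0.85) = 0.85; AND[min(a, b)] with high=0.28 → w = 0.28
Rules with consequent 'moderate': {R1, R2} → strengths 0.82, 0.95
Aggregate via t-conorm [max(a, b)]: 0.95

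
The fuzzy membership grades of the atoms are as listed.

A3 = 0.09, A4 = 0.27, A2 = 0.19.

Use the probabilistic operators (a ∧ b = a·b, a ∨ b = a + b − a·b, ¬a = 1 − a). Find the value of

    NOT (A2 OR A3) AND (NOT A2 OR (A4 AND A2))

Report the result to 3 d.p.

0.604

A2 OR A3 = a + b − a·b on (0.1900, 0.0900) = 0.2629
NOT (A2 OR A3) = 1 − 0.2629 = 0.7371
NOT A2 = 1 − 0.1900 = 0.8100
A4 AND A2 = a·b on (0.2700, 0.1900) = 0.0513
NOT A2 OR (A4 AND A2) = a + b − a·b on (0.8100, 0.0513) = 0.8197
NOT (A2 OR A3) AND (NOT A2 OR (A4 AND A2)) = a·b on (0.7371, 0.8197) = 0.6042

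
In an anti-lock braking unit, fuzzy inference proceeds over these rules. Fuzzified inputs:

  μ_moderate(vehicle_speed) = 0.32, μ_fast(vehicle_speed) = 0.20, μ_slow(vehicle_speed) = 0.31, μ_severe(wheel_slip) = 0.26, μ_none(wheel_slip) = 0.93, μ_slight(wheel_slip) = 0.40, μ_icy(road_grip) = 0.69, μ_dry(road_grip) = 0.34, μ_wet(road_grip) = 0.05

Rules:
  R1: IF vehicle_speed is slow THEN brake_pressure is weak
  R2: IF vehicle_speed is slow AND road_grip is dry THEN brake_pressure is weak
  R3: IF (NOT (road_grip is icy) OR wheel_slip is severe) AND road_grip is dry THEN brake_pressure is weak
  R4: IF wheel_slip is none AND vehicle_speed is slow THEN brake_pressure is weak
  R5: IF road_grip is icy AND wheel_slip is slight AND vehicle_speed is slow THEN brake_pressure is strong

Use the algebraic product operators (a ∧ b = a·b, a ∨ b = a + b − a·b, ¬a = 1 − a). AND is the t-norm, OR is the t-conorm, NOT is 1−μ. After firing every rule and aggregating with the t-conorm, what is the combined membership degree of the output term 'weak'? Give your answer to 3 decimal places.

R1: slow=0.31 → w = 0.3100
R2: slow=0.31, dry=0.34; AND[a·b] → w = 0.1054
R3: (¬icy=1−0.69=0.31 OR severe=0.26) = 0.4894; AND[a·b] with dry=0.34 → w = 0.1664
R4: none=0.93, slow=0.31; AND[a·b] → w = 0.2883
R5: icy=0.69, slight=0.40, slow=0.31; AND[a·b] → w = 0.0856
Rules with consequent 'weak': {R1, R2, R3, R4} → strengths 0.3100, 0.1054, 0.1664, 0.2883
Aggregate via t-conorm [a + b − a·b]: 0.6338

0.634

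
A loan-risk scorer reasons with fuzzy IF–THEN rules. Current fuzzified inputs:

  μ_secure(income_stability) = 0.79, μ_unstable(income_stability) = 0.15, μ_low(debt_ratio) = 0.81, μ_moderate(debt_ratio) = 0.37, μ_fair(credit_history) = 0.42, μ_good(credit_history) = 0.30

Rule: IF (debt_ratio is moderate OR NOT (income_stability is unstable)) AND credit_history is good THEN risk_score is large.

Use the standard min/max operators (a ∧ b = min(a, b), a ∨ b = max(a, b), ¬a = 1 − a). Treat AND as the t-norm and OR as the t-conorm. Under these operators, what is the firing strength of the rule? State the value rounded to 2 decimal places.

firing strength: (moderate=0.37 OR ¬unstable=1−0.15=0.85) = 0.85; AND[min(a, b)] with good=0.30 → w = 0.30

0.30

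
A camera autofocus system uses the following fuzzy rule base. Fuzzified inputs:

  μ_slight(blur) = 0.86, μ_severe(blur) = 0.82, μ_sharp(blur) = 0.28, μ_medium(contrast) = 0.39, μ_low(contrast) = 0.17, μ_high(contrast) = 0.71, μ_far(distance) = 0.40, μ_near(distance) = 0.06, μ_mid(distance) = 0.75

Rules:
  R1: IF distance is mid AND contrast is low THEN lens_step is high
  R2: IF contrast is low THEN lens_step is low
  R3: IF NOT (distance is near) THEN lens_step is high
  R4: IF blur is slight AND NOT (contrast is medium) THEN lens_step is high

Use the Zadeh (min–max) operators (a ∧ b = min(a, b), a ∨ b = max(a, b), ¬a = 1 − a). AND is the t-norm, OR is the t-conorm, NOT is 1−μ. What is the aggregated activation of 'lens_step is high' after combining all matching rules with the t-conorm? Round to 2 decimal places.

R1: mid=0.75, low=0.17; AND[min(a, b)] → w = 0.17
R2: low=0.17 → w = 0.17
R3: ¬near=1−0.06=0.94 → w = 0.94
R4: slight=0.86, ¬medium=1−0.39=0.61; AND[min(a, b)] → w = 0.61
Rules with consequent 'high': {R1, R3, R4} → strengths 0.17, 0.94, 0.61
Aggregate via t-conorm [max(a, b)]: 0.94

0.94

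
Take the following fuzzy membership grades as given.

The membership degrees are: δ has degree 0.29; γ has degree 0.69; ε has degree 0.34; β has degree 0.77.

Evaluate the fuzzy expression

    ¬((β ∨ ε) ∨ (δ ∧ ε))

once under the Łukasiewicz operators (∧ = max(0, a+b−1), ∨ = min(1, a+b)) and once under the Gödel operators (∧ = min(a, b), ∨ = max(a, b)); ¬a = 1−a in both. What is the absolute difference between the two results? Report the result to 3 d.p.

Under Łukasiewicz:
  β ∨ ε = min(1, a+b) on (0.77, 0.34) = 1.00
  δ ∧ ε = max(0, a+b−1) on (0.29, 0.34) = 0.00
  (β ∨ ε) ∨ (δ ∧ ε) = min(1, a+b) on (1.00, 0.00) = 1.00
  ¬((β ∨ ε) ∨ (δ ∧ ε)) = 1 − 1.00 = 0.00
  → value = 0.0000
Under Gödel:
  β ∨ ε = max(a, b) on (0.77, 0.34) = 0.77
  δ ∧ ε = min(a, b) on (0.29, 0.34) = 0.29
  (β ∨ ε) ∨ (δ ∧ ε) = max(a, b) on (0.77, 0.29) = 0.77
  ¬((β ∨ ε) ∨ (δ ∧ ε)) = 1 − 0.77 = 0.23
  → value = 0.2300
|0.0000 − 0.2300| = 0.230

0.230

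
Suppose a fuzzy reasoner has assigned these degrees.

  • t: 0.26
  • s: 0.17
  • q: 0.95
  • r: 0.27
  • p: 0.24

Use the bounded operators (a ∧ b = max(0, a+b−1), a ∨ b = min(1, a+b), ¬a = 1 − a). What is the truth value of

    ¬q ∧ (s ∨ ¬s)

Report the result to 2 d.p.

0.05

¬q = 1 − 0.95 = 0.05
¬s = 1 − 0.17 = 0.83
s ∨ ¬s = min(1, a+b) on (0.17, 0.83) = 1.00
¬q ∧ (s ∨ ¬s) = max(0, a+b−1) on (0.05, 1.00) = 0.05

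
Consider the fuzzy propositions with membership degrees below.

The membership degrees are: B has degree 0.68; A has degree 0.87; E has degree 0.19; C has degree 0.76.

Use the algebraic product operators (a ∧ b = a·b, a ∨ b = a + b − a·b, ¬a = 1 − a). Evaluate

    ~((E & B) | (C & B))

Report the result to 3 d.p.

E & B = a·b on (0.1900, 0.6800) = 0.1292
C & B = a·b on (0.7600, 0.6800) = 0.5168
(E & B) | (C & B) = a + b − a·b on (0.1292, 0.5168) = 0.5792
~((E & B) | (C & B)) = 1 − 0.5792 = 0.4208

0.421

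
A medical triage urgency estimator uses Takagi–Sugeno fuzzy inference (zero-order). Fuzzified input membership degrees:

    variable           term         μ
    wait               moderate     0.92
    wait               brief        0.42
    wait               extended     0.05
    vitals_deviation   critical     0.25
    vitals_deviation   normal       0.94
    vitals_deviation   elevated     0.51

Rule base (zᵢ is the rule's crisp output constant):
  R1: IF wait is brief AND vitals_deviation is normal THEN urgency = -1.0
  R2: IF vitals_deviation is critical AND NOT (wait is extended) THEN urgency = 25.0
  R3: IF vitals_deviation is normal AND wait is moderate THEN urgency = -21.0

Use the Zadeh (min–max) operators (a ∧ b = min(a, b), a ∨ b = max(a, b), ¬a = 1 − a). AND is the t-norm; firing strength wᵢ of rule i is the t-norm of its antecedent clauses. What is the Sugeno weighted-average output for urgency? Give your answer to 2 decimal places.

-8.48

R1 (z=-1.0): brief=0.42, normal=0.94; AND[min(a, b)] → w = 0.42
R2 (z=25.0): critical=0.25, ¬extended=1−0.05=0.95; AND[min(a, b)] → w = 0.25
R3 (z=-21.0): normal=0.94, moderate=0.92; AND[min(a, b)] → w = 0.92
Weighted average = (0.42·-1.0 + 0.25·25.0 + 0.92·-21.0) / (0.42 + 0.25 + 0.92)
  = -13.4900 / 1.5900 = -8.48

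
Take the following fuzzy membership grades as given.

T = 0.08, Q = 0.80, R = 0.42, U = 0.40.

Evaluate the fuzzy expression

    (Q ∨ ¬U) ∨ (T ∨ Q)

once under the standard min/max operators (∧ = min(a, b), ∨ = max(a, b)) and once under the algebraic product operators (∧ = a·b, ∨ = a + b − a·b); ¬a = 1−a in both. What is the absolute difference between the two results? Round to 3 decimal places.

Under standard min/max:
  ¬U = 1 − 0.40 = 0.60
  Q ∨ ¬U = max(a, b) on (0.80, 0.60) = 0.80
  T ∨ Q = max(a, b) on (0.08, 0.80) = 0.80
  (Q ∨ ¬U) ∨ (T ∨ Q) = max(a, b) on (0.80, 0.80) = 0.80
  → value = 0.8000
Under algebraic product:
  ¬U = 1 − 0.4000 = 0.6000
  Q ∨ ¬U = a + b − a·b on (0.8000, 0.6000) = 0.9200
  T ∨ Q = a + b − a·b on (0.0800, 0.8000) = 0.8160
  (Q ∨ ¬U) ∨ (T ∨ Q) = a + b − a·b on (0.9200, 0.8160) = 0.9853
  → value = 0.9853
|0.8000 − 0.9853| = 0.185

0.185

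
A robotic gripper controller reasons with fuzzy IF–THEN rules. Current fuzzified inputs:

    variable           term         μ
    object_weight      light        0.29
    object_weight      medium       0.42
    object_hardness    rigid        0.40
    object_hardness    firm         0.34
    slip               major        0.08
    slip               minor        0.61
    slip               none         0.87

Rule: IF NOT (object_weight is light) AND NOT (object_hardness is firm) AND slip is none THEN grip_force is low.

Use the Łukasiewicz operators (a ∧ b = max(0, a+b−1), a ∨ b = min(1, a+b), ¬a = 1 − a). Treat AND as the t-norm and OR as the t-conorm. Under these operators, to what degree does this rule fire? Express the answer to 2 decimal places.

firing strength: ¬light=1−0.29=0.71, ¬firm=1−0.34=0.66, none=0.87; AND[max(0, a+b−1)] → w = 0.24

0.24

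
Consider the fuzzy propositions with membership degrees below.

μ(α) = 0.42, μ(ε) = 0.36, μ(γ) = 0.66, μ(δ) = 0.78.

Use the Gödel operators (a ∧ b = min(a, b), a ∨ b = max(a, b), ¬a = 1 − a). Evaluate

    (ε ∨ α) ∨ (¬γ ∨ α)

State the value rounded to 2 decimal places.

ε ∨ α = max(a, b) on (0.36, 0.42) = 0.42
¬γ = 1 − 0.66 = 0.34
¬γ ∨ α = max(a, b) on (0.34, 0.42) = 0.42
(ε ∨ α) ∨ (¬γ ∨ α) = max(a, b) on (0.42, 0.42) = 0.42

0.42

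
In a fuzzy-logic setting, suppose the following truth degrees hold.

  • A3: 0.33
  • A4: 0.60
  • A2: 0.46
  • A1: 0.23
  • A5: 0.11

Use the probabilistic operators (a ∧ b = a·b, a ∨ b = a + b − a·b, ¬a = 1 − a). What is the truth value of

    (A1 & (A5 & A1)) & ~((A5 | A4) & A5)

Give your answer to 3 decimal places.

0.005

A5 & A1 = a·b on (0.1100, 0.2300) = 0.0253
A1 & (A5 & A1) = a·b on (0.2300, 0.0253) = 0.0058
A5 | A4 = a + b − a·b on (0.1100, 0.6000) = 0.6440
(A5 | A4) & A5 = a·b on (0.6440, 0.1100) = 0.0708
~((A5 | A4) & A5) = 1 − 0.0708 = 0.9292
(A1 & (A5 & A1)) & ~((A5 | A4) & A5) = a·b on (0.0058, 0.9292) = 0.0054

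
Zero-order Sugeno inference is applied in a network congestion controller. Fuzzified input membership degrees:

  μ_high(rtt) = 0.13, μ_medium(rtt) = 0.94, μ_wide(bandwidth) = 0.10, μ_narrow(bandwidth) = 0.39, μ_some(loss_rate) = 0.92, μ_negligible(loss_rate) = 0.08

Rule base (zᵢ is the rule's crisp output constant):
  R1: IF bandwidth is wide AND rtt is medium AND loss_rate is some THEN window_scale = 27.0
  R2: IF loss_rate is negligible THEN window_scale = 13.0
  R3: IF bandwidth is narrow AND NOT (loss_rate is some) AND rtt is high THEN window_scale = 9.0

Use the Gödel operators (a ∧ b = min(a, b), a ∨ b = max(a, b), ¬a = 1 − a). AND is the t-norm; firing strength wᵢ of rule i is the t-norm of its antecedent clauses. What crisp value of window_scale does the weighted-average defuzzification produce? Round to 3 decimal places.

17.154

R1 (z=27.0): wide=0.10, medium=0.94, some=0.92; AND[min(a, b)] → w = 0.10
R2 (z=13.0): negligible=0.08 → w = 0.08
R3 (z=9.0): narrow=0.39, ¬some=1−0.92=0.08, high=0.13; AND[min(a, b)] → w = 0.08
Weighted average = (0.10·27.0 + 0.08·13.0 + 0.08·9.0) / (0.10 + 0.08 + 0.08)
  = 4.4600 / 0.2600 = 17.154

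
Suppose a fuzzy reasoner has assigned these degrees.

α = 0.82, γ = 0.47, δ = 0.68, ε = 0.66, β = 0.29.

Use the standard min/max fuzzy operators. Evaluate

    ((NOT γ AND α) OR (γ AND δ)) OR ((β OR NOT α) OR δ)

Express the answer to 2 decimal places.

0.68

NOT γ = 1 − 0.47 = 0.53
NOT γ AND α = min(a, b) on (0.53, 0.82) = 0.53
γ AND δ = min(a, b) on (0.47, 0.68) = 0.47
(NOT γ AND α) OR (γ AND δ) = max(a, b) on (0.53, 0.47) = 0.53
NOT α = 1 − 0.82 = 0.18
β OR NOT α = max(a, b) on (0.29, 0.18) = 0.29
(β OR NOT α) OR δ = max(a, b) on (0.29, 0.68) = 0.68
((NOT γ AND α) OR (γ AND δ)) OR ((β OR NOT α) OR δ) = max(a, b) on (0.53, 0.68) = 0.68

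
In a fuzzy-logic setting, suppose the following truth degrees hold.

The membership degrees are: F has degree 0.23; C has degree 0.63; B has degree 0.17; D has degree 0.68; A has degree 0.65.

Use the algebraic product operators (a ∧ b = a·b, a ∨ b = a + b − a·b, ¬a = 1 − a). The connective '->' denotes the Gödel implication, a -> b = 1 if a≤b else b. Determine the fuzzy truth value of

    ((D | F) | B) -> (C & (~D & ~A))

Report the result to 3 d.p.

D | F = a + b − a·b on (0.6800, 0.2300) = 0.7536
(D | F) | B = a + b − a·b on (0.7536, 0.1700) = 0.7955
~D = 1 − 0.6800 = 0.3200
~A = 1 − 0.6500 = 0.3500
~D & ~A = a·b on (0.3200, 0.3500) = 0.1120
C & (~D & ~A) = a·b on (0.6300, 0.1120) = 0.0706
((D | F) | B) -> (C & (~D & ~A))  [Gödel: 1 if a≤b else b] with a=0.7955, b=0.0706 → 0.0706

0.071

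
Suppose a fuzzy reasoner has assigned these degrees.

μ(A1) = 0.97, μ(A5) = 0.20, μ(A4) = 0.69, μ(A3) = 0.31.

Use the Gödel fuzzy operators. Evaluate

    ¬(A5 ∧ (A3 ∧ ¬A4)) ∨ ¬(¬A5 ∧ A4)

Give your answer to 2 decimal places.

0.80

¬A4 = 1 − 0.69 = 0.31
A3 ∧ ¬A4 = min(a, b) on (0.31, 0.31) = 0.31
A5 ∧ (A3 ∧ ¬A4) = min(a, b) on (0.20, 0.31) = 0.20
¬(A5 ∧ (A3 ∧ ¬A4)) = 1 − 0.20 = 0.80
¬A5 = 1 − 0.20 = 0.80
¬A5 ∧ A4 = min(a, b) on (0.80, 0.69) = 0.69
¬(¬A5 ∧ A4) = 1 − 0.69 = 0.31
¬(A5 ∧ (A3 ∧ ¬A4)) ∨ ¬(¬A5 ∧ A4) = max(a, b) on (0.80, 0.31) = 0.80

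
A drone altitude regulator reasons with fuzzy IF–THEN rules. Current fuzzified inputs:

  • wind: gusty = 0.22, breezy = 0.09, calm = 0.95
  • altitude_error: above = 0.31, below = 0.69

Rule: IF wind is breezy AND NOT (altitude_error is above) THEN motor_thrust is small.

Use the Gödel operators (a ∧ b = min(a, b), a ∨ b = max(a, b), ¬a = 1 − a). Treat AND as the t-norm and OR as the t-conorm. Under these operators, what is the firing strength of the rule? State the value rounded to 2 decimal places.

0.09

firing strength: breezy=0.09, ¬above=1−0.31=0.69; AND[min(a, b)] → w = 0.09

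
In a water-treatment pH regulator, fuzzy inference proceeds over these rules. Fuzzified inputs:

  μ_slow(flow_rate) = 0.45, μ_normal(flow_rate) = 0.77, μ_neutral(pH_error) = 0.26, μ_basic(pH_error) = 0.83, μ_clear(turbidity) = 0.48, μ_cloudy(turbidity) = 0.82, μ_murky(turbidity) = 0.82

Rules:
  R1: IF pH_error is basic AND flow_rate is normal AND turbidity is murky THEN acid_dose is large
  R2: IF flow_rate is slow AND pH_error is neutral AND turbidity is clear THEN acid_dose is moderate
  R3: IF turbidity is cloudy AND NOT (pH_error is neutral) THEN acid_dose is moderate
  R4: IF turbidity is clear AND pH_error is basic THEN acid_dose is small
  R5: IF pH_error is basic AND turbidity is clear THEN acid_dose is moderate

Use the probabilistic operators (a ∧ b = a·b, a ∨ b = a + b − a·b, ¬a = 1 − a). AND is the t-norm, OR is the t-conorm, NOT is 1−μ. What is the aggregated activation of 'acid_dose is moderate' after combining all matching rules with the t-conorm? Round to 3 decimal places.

0.777

R1: basic=0.83, normal=0.77, murky=0.82; AND[a·b] → w = 0.5241
R2: slow=0.45, neutral=0.26, clear=0.48; AND[a·b] → w = 0.0562
R3: cloudy=0.82, ¬neutral=1−0.26=0.74; AND[a·b] → w = 0.6068
R4: clear=0.48, basic=0.83; AND[a·b] → w = 0.3984
R5: basic=0.83, clear=0.48; AND[a·b] → w = 0.3984
Rules with consequent 'moderate': {R2, R3, R5} → strengths 0.0562, 0.6068, 0.3984
Aggregate via t-conorm [a + b − a·b]: 0.7767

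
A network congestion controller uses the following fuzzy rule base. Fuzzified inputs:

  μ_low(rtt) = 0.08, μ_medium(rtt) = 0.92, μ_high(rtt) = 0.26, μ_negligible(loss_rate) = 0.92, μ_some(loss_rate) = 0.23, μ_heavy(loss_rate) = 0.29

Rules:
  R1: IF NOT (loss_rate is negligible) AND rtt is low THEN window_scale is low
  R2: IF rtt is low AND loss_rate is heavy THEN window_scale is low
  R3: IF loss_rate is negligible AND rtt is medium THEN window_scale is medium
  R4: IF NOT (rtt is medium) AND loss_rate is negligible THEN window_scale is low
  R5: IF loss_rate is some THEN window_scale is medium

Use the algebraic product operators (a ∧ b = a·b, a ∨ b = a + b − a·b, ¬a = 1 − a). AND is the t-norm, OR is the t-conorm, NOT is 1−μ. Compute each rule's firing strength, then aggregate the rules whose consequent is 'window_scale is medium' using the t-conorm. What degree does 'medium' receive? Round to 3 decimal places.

R1: ¬negligible=1−0.92=0.08, low=0.08; AND[a·b] → w = 0.0064
R2: low=0.08, heavy=0.29; AND[a·b] → w = 0.0232
R3: negligible=0.92, medium=0.92; AND[a·b] → w = 0.8464
R4: ¬medium=1−0.92=0.08, negligible=0.92; AND[a·b] → w = 0.0736
R5: some=0.23 → w = 0.2300
Rules with consequent 'medium': {R3, R5} → strengths 0.8464, 0.2300
Aggregate via t-conorm [a + b − a·b]: 0.8817

0.882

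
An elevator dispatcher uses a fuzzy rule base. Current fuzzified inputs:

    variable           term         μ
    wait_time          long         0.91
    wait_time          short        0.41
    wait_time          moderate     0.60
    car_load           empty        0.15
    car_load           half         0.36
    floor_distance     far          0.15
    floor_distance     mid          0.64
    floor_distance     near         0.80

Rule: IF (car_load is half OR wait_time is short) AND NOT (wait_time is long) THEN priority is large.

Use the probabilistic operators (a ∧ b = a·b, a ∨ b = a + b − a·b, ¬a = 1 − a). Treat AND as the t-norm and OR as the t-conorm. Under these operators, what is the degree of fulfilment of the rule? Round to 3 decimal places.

firing strength: (half=0.36 OR short=0.41) = 0.6224; AND[a·b] with ¬long=1−0.91=0.09 → w = 0.0560

0.056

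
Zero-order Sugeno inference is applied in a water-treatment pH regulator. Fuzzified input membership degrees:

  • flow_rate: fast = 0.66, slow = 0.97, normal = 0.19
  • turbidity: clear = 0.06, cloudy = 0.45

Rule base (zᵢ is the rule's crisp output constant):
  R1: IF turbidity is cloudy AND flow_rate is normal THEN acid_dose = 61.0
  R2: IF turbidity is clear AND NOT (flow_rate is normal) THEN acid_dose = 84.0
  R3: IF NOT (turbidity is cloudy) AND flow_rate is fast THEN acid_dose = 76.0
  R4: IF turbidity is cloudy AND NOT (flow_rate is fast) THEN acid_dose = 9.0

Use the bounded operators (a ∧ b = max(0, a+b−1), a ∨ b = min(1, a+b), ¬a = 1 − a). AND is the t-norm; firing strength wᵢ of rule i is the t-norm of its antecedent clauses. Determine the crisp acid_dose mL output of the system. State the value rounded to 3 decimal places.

76.000

R1 (z=61.0): cloudy=0.45, normal=0.19; AND[max(0, a+b−1)] → w = 0.00
R2 (z=84.0): clear=0.06, ¬normal=1−0.19=0.81; AND[max(0, a+b−1)] → w = 0.00
R3 (z=76.0): ¬cloudy=1−0.45=0.55, fast=0.66; AND[max(0, a+b−1)] → w = 0.21
R4 (z=9.0): cloudy=0.45, ¬fast=1−0.66=0.34; AND[max(0, a+b−1)] → w = 0.00
Weighted average = (0.00·61.0 + 0.00·84.0 + 0.21·76.0 + 0.00·9.0) / (0.00 + 0.00 + 0.21 + 0.00)
  = 15.9600 / 0.2100 = 76.000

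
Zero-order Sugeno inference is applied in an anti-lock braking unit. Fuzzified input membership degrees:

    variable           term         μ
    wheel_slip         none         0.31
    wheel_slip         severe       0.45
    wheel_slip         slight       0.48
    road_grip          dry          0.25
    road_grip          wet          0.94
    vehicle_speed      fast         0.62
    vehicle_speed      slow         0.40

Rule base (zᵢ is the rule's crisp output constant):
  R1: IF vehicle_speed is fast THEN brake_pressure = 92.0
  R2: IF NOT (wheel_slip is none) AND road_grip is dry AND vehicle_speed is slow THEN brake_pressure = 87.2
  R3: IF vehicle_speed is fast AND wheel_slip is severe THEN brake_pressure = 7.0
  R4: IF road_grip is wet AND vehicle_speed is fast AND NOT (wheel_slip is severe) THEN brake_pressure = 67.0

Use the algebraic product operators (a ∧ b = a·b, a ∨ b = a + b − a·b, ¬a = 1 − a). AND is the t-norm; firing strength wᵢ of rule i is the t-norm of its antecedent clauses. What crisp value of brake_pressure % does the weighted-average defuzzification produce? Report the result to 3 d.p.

67.119

R1 (z=92.0): fast=0.62 → w = 0.6200
R2 (z=87.2): ¬none=1−0.31=0.69, dry=0.25, slow=0.40; AND[a·b] → w = 0.0690
R3 (z=7.0): fast=0.62, severe=0.45; AND[a·b] → w = 0.2790
R4 (z=67.0): wet=0.94, fast=0.62, ¬severe=1−0.45=0.55; AND[a·b] → w = 0.3205
Weighted average = (0.6200·92.0 + 0.0690·87.2 + 0.2790·7.0 + 0.3205·67.0) / (0.6200 + 0.0690 + 0.2790 + 0.3205)
  = 86.4860 / 1.2885 = 67.119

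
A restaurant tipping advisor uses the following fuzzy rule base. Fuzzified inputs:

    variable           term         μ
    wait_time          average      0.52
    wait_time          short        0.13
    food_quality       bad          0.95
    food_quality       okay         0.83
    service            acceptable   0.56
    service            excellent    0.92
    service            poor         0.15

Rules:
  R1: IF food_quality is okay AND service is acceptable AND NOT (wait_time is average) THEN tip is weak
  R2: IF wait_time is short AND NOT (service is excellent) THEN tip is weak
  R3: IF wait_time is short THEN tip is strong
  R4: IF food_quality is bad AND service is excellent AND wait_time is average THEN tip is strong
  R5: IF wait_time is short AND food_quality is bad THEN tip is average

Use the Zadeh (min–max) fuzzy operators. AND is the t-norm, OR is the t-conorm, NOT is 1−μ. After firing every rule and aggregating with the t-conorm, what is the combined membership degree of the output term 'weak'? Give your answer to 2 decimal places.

0.48

R1: okay=0.83, acceptable=0.56, ¬average=1−0.52=0.48; AND[min(a, b)] → w = 0.48
R2: short=0.13, ¬excellent=1−0.92=0.08; AND[min(a, b)] → w = 0.08
R3: short=0.13 → w = 0.13
R4: bad=0.95, excellent=0.92, average=0.52; AND[min(a, b)] → w = 0.52
R5: short=0.13, bad=0.95; AND[min(a, b)] → w = 0.13
Rules with consequent 'weak': {R1, R2} → strengths 0.48, 0.08
Aggregate via t-conorm [max(a, b)]: 0.48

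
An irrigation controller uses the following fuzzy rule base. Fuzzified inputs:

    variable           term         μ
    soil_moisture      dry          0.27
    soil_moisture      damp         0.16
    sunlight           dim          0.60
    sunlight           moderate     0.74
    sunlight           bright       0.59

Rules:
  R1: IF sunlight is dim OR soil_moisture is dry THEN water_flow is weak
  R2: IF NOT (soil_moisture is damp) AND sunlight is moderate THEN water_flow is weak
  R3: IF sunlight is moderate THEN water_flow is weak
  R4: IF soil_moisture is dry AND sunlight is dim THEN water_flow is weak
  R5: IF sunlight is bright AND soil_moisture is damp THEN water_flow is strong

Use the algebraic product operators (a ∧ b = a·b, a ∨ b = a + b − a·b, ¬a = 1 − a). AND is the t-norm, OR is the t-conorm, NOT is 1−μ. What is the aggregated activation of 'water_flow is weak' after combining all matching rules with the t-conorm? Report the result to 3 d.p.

0.976

R1: dim=0.60, dry=0.27; OR[a + b − a·b] → w = 0.7080
R2: ¬damp=1−0.16=0.84, moderate=0.74; AND[a·b] → w = 0.6216
R3: moderate=0.74 → w = 0.7400
R4: dry=0.27, dim=0.60; AND[a·b] → w = 0.1620
R5: bright=0.59, damp=0.16; AND[a·b] → w = 0.0944
Rules with consequent 'weak': {R1, R2, R3, R4} → strengths 0.7080, 0.6216, 0.7400, 0.1620
Aggregate via t-conorm [a + b − a·b]: 0.9759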